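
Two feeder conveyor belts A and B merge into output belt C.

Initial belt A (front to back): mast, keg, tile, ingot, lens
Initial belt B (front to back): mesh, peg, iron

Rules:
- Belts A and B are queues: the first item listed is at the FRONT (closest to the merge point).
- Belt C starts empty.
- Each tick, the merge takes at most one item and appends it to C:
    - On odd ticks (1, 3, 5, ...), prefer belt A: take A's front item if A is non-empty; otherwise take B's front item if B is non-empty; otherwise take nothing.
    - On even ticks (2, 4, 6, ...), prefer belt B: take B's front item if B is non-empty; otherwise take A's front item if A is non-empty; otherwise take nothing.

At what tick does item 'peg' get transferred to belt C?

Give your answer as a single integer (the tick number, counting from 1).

Tick 1: prefer A, take mast from A; A=[keg,tile,ingot,lens] B=[mesh,peg,iron] C=[mast]
Tick 2: prefer B, take mesh from B; A=[keg,tile,ingot,lens] B=[peg,iron] C=[mast,mesh]
Tick 3: prefer A, take keg from A; A=[tile,ingot,lens] B=[peg,iron] C=[mast,mesh,keg]
Tick 4: prefer B, take peg from B; A=[tile,ingot,lens] B=[iron] C=[mast,mesh,keg,peg]

Answer: 4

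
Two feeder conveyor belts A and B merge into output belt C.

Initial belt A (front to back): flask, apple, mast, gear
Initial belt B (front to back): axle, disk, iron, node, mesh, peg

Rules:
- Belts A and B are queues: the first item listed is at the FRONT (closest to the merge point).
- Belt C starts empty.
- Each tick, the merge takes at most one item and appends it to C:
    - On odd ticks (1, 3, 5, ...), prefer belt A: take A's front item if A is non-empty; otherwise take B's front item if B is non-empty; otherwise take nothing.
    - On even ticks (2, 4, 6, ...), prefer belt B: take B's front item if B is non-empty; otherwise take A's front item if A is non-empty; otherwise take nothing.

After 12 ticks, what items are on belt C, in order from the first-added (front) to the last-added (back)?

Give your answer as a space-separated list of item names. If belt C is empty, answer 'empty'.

Tick 1: prefer A, take flask from A; A=[apple,mast,gear] B=[axle,disk,iron,node,mesh,peg] C=[flask]
Tick 2: prefer B, take axle from B; A=[apple,mast,gear] B=[disk,iron,node,mesh,peg] C=[flask,axle]
Tick 3: prefer A, take apple from A; A=[mast,gear] B=[disk,iron,node,mesh,peg] C=[flask,axle,apple]
Tick 4: prefer B, take disk from B; A=[mast,gear] B=[iron,node,mesh,peg] C=[flask,axle,apple,disk]
Tick 5: prefer A, take mast from A; A=[gear] B=[iron,node,mesh,peg] C=[flask,axle,apple,disk,mast]
Tick 6: prefer B, take iron from B; A=[gear] B=[node,mesh,peg] C=[flask,axle,apple,disk,mast,iron]
Tick 7: prefer A, take gear from A; A=[-] B=[node,mesh,peg] C=[flask,axle,apple,disk,mast,iron,gear]
Tick 8: prefer B, take node from B; A=[-] B=[mesh,peg] C=[flask,axle,apple,disk,mast,iron,gear,node]
Tick 9: prefer A, take mesh from B; A=[-] B=[peg] C=[flask,axle,apple,disk,mast,iron,gear,node,mesh]
Tick 10: prefer B, take peg from B; A=[-] B=[-] C=[flask,axle,apple,disk,mast,iron,gear,node,mesh,peg]
Tick 11: prefer A, both empty, nothing taken; A=[-] B=[-] C=[flask,axle,apple,disk,mast,iron,gear,node,mesh,peg]
Tick 12: prefer B, both empty, nothing taken; A=[-] B=[-] C=[flask,axle,apple,disk,mast,iron,gear,node,mesh,peg]

Answer: flask axle apple disk mast iron gear node mesh peg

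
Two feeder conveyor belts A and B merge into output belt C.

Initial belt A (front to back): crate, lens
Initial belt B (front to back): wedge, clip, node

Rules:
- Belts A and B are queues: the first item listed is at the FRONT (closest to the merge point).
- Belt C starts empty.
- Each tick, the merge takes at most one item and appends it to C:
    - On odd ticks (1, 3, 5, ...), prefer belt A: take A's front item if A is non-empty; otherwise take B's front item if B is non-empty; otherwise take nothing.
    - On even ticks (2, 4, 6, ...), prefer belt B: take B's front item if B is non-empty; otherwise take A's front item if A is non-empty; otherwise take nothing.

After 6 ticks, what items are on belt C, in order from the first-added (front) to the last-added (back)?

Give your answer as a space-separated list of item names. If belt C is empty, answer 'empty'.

Tick 1: prefer A, take crate from A; A=[lens] B=[wedge,clip,node] C=[crate]
Tick 2: prefer B, take wedge from B; A=[lens] B=[clip,node] C=[crate,wedge]
Tick 3: prefer A, take lens from A; A=[-] B=[clip,node] C=[crate,wedge,lens]
Tick 4: prefer B, take clip from B; A=[-] B=[node] C=[crate,wedge,lens,clip]
Tick 5: prefer A, take node from B; A=[-] B=[-] C=[crate,wedge,lens,clip,node]
Tick 6: prefer B, both empty, nothing taken; A=[-] B=[-] C=[crate,wedge,lens,clip,node]

Answer: crate wedge lens clip node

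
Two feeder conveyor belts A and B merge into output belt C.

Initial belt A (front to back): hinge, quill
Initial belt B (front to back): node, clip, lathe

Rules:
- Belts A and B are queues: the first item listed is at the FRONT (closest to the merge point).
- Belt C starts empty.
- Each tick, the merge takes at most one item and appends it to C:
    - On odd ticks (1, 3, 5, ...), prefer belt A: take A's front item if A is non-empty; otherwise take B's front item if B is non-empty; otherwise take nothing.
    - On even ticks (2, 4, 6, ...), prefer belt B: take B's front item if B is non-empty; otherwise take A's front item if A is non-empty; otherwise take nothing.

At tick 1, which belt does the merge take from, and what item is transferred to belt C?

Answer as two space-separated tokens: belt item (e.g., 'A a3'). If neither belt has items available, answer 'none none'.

Answer: A hinge

Derivation:
Tick 1: prefer A, take hinge from A; A=[quill] B=[node,clip,lathe] C=[hinge]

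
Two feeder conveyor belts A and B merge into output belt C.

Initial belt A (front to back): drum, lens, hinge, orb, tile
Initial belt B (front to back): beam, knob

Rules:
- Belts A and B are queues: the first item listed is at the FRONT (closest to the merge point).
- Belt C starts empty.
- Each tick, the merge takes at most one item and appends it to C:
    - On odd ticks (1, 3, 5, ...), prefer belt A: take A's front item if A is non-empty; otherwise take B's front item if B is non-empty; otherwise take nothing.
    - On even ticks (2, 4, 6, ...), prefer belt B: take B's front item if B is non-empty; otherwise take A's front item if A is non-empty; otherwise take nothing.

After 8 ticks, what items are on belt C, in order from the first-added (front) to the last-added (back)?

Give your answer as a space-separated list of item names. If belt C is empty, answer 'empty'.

Tick 1: prefer A, take drum from A; A=[lens,hinge,orb,tile] B=[beam,knob] C=[drum]
Tick 2: prefer B, take beam from B; A=[lens,hinge,orb,tile] B=[knob] C=[drum,beam]
Tick 3: prefer A, take lens from A; A=[hinge,orb,tile] B=[knob] C=[drum,beam,lens]
Tick 4: prefer B, take knob from B; A=[hinge,orb,tile] B=[-] C=[drum,beam,lens,knob]
Tick 5: prefer A, take hinge from A; A=[orb,tile] B=[-] C=[drum,beam,lens,knob,hinge]
Tick 6: prefer B, take orb from A; A=[tile] B=[-] C=[drum,beam,lens,knob,hinge,orb]
Tick 7: prefer A, take tile from A; A=[-] B=[-] C=[drum,beam,lens,knob,hinge,orb,tile]
Tick 8: prefer B, both empty, nothing taken; A=[-] B=[-] C=[drum,beam,lens,knob,hinge,orb,tile]

Answer: drum beam lens knob hinge orb tile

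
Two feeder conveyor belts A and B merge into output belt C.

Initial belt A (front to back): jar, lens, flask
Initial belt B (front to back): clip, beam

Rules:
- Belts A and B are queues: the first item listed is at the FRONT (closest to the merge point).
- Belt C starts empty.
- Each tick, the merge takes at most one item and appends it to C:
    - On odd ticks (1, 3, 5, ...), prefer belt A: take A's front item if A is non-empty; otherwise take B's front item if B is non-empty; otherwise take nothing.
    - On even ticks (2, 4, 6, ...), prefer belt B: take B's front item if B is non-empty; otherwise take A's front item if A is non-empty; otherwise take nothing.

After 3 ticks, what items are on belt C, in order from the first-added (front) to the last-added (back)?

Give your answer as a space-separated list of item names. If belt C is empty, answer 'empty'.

Answer: jar clip lens

Derivation:
Tick 1: prefer A, take jar from A; A=[lens,flask] B=[clip,beam] C=[jar]
Tick 2: prefer B, take clip from B; A=[lens,flask] B=[beam] C=[jar,clip]
Tick 3: prefer A, take lens from A; A=[flask] B=[beam] C=[jar,clip,lens]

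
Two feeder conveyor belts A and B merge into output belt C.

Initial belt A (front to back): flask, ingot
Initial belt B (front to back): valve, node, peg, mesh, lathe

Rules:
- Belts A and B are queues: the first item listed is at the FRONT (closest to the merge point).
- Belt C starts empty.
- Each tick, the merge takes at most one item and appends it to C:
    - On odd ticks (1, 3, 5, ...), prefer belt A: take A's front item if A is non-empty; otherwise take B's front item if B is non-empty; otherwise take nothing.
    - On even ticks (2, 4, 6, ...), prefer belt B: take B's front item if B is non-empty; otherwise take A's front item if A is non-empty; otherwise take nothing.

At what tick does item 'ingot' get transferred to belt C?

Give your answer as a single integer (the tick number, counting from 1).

Answer: 3

Derivation:
Tick 1: prefer A, take flask from A; A=[ingot] B=[valve,node,peg,mesh,lathe] C=[flask]
Tick 2: prefer B, take valve from B; A=[ingot] B=[node,peg,mesh,lathe] C=[flask,valve]
Tick 3: prefer A, take ingot from A; A=[-] B=[node,peg,mesh,lathe] C=[flask,valve,ingot]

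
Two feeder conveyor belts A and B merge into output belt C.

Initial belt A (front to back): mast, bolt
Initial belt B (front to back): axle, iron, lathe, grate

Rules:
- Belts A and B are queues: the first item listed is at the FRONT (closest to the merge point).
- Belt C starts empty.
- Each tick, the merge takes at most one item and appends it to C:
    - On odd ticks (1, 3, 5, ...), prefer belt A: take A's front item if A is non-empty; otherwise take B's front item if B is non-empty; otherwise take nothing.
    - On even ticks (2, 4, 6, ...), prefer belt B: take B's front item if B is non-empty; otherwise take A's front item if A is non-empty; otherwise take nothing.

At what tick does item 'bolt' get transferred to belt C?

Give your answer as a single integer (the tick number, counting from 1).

Answer: 3

Derivation:
Tick 1: prefer A, take mast from A; A=[bolt] B=[axle,iron,lathe,grate] C=[mast]
Tick 2: prefer B, take axle from B; A=[bolt] B=[iron,lathe,grate] C=[mast,axle]
Tick 3: prefer A, take bolt from A; A=[-] B=[iron,lathe,grate] C=[mast,axle,bolt]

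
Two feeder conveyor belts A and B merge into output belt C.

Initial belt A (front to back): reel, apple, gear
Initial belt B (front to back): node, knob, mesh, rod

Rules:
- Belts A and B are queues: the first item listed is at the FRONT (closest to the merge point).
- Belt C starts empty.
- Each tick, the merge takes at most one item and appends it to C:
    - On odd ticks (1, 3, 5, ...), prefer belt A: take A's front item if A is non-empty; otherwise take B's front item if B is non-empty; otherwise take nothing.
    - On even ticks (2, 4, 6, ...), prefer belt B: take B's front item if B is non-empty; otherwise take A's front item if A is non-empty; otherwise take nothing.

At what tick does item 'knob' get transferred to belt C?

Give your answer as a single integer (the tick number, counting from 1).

Tick 1: prefer A, take reel from A; A=[apple,gear] B=[node,knob,mesh,rod] C=[reel]
Tick 2: prefer B, take node from B; A=[apple,gear] B=[knob,mesh,rod] C=[reel,node]
Tick 3: prefer A, take apple from A; A=[gear] B=[knob,mesh,rod] C=[reel,node,apple]
Tick 4: prefer B, take knob from B; A=[gear] B=[mesh,rod] C=[reel,node,apple,knob]

Answer: 4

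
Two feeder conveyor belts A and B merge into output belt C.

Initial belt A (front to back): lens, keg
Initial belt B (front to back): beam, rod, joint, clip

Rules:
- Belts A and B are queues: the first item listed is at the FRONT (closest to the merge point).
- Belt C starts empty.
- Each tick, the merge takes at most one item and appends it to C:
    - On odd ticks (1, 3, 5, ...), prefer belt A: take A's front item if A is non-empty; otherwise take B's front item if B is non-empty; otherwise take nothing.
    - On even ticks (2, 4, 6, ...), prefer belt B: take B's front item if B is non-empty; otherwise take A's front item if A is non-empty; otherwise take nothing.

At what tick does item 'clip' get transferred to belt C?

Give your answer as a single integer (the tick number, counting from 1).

Answer: 6

Derivation:
Tick 1: prefer A, take lens from A; A=[keg] B=[beam,rod,joint,clip] C=[lens]
Tick 2: prefer B, take beam from B; A=[keg] B=[rod,joint,clip] C=[lens,beam]
Tick 3: prefer A, take keg from A; A=[-] B=[rod,joint,clip] C=[lens,beam,keg]
Tick 4: prefer B, take rod from B; A=[-] B=[joint,clip] C=[lens,beam,keg,rod]
Tick 5: prefer A, take joint from B; A=[-] B=[clip] C=[lens,beam,keg,rod,joint]
Tick 6: prefer B, take clip from B; A=[-] B=[-] C=[lens,beam,keg,rod,joint,clip]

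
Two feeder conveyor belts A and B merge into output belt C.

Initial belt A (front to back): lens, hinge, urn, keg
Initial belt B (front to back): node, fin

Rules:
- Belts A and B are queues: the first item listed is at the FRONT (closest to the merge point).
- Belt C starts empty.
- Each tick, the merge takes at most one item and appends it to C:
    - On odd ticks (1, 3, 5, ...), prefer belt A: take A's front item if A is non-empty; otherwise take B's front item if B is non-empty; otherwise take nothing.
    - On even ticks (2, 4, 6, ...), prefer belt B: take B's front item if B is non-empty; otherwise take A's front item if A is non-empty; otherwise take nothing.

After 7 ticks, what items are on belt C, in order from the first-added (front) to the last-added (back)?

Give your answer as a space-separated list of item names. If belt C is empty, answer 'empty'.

Answer: lens node hinge fin urn keg

Derivation:
Tick 1: prefer A, take lens from A; A=[hinge,urn,keg] B=[node,fin] C=[lens]
Tick 2: prefer B, take node from B; A=[hinge,urn,keg] B=[fin] C=[lens,node]
Tick 3: prefer A, take hinge from A; A=[urn,keg] B=[fin] C=[lens,node,hinge]
Tick 4: prefer B, take fin from B; A=[urn,keg] B=[-] C=[lens,node,hinge,fin]
Tick 5: prefer A, take urn from A; A=[keg] B=[-] C=[lens,node,hinge,fin,urn]
Tick 6: prefer B, take keg from A; A=[-] B=[-] C=[lens,node,hinge,fin,urn,keg]
Tick 7: prefer A, both empty, nothing taken; A=[-] B=[-] C=[lens,node,hinge,fin,urn,keg]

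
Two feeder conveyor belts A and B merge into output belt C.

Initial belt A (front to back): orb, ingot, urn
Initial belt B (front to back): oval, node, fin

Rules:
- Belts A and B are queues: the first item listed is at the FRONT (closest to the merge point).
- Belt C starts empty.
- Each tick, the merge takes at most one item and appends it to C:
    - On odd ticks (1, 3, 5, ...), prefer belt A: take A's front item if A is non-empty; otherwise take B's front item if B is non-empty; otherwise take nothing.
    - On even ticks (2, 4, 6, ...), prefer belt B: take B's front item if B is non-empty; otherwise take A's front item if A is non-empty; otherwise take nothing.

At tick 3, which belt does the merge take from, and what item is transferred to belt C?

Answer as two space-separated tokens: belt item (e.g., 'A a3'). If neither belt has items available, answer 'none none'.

Tick 1: prefer A, take orb from A; A=[ingot,urn] B=[oval,node,fin] C=[orb]
Tick 2: prefer B, take oval from B; A=[ingot,urn] B=[node,fin] C=[orb,oval]
Tick 3: prefer A, take ingot from A; A=[urn] B=[node,fin] C=[orb,oval,ingot]

Answer: A ingot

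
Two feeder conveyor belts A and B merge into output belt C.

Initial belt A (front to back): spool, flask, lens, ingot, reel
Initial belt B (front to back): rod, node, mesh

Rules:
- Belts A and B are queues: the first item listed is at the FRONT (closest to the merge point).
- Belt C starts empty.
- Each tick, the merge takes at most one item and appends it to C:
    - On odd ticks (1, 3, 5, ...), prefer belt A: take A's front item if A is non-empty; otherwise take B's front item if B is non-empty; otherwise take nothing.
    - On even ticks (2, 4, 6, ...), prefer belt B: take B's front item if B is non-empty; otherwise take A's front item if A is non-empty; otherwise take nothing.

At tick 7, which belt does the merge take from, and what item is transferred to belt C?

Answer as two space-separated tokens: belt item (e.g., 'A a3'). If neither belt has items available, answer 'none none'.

Answer: A ingot

Derivation:
Tick 1: prefer A, take spool from A; A=[flask,lens,ingot,reel] B=[rod,node,mesh] C=[spool]
Tick 2: prefer B, take rod from B; A=[flask,lens,ingot,reel] B=[node,mesh] C=[spool,rod]
Tick 3: prefer A, take flask from A; A=[lens,ingot,reel] B=[node,mesh] C=[spool,rod,flask]
Tick 4: prefer B, take node from B; A=[lens,ingot,reel] B=[mesh] C=[spool,rod,flask,node]
Tick 5: prefer A, take lens from A; A=[ingot,reel] B=[mesh] C=[spool,rod,flask,node,lens]
Tick 6: prefer B, take mesh from B; A=[ingot,reel] B=[-] C=[spool,rod,flask,node,lens,mesh]
Tick 7: prefer A, take ingot from A; A=[reel] B=[-] C=[spool,rod,flask,node,lens,mesh,ingot]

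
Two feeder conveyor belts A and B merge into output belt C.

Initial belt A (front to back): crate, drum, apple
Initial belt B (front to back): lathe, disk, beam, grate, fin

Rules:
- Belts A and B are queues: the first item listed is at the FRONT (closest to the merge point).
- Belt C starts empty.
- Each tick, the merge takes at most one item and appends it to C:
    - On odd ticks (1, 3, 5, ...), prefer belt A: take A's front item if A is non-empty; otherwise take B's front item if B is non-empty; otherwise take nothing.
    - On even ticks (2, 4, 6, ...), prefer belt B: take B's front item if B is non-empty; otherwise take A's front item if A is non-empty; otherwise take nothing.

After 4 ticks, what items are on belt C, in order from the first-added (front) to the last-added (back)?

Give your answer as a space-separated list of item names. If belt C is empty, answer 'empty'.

Answer: crate lathe drum disk

Derivation:
Tick 1: prefer A, take crate from A; A=[drum,apple] B=[lathe,disk,beam,grate,fin] C=[crate]
Tick 2: prefer B, take lathe from B; A=[drum,apple] B=[disk,beam,grate,fin] C=[crate,lathe]
Tick 3: prefer A, take drum from A; A=[apple] B=[disk,beam,grate,fin] C=[crate,lathe,drum]
Tick 4: prefer B, take disk from B; A=[apple] B=[beam,grate,fin] C=[crate,lathe,drum,disk]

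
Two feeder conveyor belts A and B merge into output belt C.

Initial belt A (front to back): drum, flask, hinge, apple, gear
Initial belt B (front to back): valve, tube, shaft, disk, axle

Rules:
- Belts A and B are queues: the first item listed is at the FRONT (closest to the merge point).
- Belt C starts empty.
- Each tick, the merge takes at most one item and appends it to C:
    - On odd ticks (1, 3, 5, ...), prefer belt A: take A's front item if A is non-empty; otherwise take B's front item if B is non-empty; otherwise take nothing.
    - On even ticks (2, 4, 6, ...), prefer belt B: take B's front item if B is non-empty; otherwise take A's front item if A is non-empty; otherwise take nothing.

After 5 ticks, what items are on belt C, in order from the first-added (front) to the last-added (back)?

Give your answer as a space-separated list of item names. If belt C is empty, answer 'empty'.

Tick 1: prefer A, take drum from A; A=[flask,hinge,apple,gear] B=[valve,tube,shaft,disk,axle] C=[drum]
Tick 2: prefer B, take valve from B; A=[flask,hinge,apple,gear] B=[tube,shaft,disk,axle] C=[drum,valve]
Tick 3: prefer A, take flask from A; A=[hinge,apple,gear] B=[tube,shaft,disk,axle] C=[drum,valve,flask]
Tick 4: prefer B, take tube from B; A=[hinge,apple,gear] B=[shaft,disk,axle] C=[drum,valve,flask,tube]
Tick 5: prefer A, take hinge from A; A=[apple,gear] B=[shaft,disk,axle] C=[drum,valve,flask,tube,hinge]

Answer: drum valve flask tube hinge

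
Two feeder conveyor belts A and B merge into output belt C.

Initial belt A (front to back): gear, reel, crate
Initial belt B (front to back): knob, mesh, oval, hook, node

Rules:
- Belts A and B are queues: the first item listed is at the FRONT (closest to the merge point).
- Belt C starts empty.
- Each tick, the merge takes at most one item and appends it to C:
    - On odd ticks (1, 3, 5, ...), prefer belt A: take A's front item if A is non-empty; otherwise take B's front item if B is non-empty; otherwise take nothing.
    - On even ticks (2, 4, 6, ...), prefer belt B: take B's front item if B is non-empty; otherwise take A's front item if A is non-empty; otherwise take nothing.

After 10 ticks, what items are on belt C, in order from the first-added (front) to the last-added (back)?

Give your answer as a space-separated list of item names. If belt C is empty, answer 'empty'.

Answer: gear knob reel mesh crate oval hook node

Derivation:
Tick 1: prefer A, take gear from A; A=[reel,crate] B=[knob,mesh,oval,hook,node] C=[gear]
Tick 2: prefer B, take knob from B; A=[reel,crate] B=[mesh,oval,hook,node] C=[gear,knob]
Tick 3: prefer A, take reel from A; A=[crate] B=[mesh,oval,hook,node] C=[gear,knob,reel]
Tick 4: prefer B, take mesh from B; A=[crate] B=[oval,hook,node] C=[gear,knob,reel,mesh]
Tick 5: prefer A, take crate from A; A=[-] B=[oval,hook,node] C=[gear,knob,reel,mesh,crate]
Tick 6: prefer B, take oval from B; A=[-] B=[hook,node] C=[gear,knob,reel,mesh,crate,oval]
Tick 7: prefer A, take hook from B; A=[-] B=[node] C=[gear,knob,reel,mesh,crate,oval,hook]
Tick 8: prefer B, take node from B; A=[-] B=[-] C=[gear,knob,reel,mesh,crate,oval,hook,node]
Tick 9: prefer A, both empty, nothing taken; A=[-] B=[-] C=[gear,knob,reel,mesh,crate,oval,hook,node]
Tick 10: prefer B, both empty, nothing taken; A=[-] B=[-] C=[gear,knob,reel,mesh,crate,oval,hook,node]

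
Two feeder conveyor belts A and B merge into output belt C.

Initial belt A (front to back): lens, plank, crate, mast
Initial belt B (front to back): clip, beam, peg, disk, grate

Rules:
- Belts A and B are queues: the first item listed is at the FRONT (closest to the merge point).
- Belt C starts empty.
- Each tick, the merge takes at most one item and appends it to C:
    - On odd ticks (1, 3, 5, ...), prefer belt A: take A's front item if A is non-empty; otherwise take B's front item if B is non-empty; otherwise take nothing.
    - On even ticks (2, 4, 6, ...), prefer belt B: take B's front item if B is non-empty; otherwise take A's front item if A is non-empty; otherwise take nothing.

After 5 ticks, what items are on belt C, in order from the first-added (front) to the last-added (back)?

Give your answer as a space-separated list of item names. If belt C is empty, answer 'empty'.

Tick 1: prefer A, take lens from A; A=[plank,crate,mast] B=[clip,beam,peg,disk,grate] C=[lens]
Tick 2: prefer B, take clip from B; A=[plank,crate,mast] B=[beam,peg,disk,grate] C=[lens,clip]
Tick 3: prefer A, take plank from A; A=[crate,mast] B=[beam,peg,disk,grate] C=[lens,clip,plank]
Tick 4: prefer B, take beam from B; A=[crate,mast] B=[peg,disk,grate] C=[lens,clip,plank,beam]
Tick 5: prefer A, take crate from A; A=[mast] B=[peg,disk,grate] C=[lens,clip,plank,beam,crate]

Answer: lens clip plank beam crate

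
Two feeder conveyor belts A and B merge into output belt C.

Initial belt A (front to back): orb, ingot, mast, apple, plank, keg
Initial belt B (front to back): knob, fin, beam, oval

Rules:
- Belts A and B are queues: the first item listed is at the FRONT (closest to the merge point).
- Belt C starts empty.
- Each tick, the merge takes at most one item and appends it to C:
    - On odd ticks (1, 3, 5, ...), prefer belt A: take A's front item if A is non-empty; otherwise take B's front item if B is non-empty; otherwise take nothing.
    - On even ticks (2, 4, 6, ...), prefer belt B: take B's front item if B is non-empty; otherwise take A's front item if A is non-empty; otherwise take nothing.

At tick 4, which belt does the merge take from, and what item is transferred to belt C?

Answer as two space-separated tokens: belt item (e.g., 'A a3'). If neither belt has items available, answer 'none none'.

Tick 1: prefer A, take orb from A; A=[ingot,mast,apple,plank,keg] B=[knob,fin,beam,oval] C=[orb]
Tick 2: prefer B, take knob from B; A=[ingot,mast,apple,plank,keg] B=[fin,beam,oval] C=[orb,knob]
Tick 3: prefer A, take ingot from A; A=[mast,apple,plank,keg] B=[fin,beam,oval] C=[orb,knob,ingot]
Tick 4: prefer B, take fin from B; A=[mast,apple,plank,keg] B=[beam,oval] C=[orb,knob,ingot,fin]

Answer: B fin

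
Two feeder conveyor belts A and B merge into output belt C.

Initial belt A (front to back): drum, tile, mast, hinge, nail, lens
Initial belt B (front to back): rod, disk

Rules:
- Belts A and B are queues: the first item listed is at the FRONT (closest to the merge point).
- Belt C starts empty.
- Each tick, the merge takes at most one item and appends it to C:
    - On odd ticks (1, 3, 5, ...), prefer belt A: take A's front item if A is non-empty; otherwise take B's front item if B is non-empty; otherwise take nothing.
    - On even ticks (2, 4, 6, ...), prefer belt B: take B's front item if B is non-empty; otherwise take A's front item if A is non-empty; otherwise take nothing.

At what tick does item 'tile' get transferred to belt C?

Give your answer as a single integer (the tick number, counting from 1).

Answer: 3

Derivation:
Tick 1: prefer A, take drum from A; A=[tile,mast,hinge,nail,lens] B=[rod,disk] C=[drum]
Tick 2: prefer B, take rod from B; A=[tile,mast,hinge,nail,lens] B=[disk] C=[drum,rod]
Tick 3: prefer A, take tile from A; A=[mast,hinge,nail,lens] B=[disk] C=[drum,rod,tile]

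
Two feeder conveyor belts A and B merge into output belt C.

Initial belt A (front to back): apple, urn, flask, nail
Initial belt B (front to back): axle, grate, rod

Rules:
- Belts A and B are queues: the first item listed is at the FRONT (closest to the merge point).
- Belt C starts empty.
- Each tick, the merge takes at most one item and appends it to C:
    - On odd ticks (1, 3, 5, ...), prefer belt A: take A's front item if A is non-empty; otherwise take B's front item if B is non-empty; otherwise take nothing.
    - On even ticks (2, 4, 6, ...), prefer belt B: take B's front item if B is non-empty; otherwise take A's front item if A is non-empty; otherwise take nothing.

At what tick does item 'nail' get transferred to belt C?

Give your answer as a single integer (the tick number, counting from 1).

Tick 1: prefer A, take apple from A; A=[urn,flask,nail] B=[axle,grate,rod] C=[apple]
Tick 2: prefer B, take axle from B; A=[urn,flask,nail] B=[grate,rod] C=[apple,axle]
Tick 3: prefer A, take urn from A; A=[flask,nail] B=[grate,rod] C=[apple,axle,urn]
Tick 4: prefer B, take grate from B; A=[flask,nail] B=[rod] C=[apple,axle,urn,grate]
Tick 5: prefer A, take flask from A; A=[nail] B=[rod] C=[apple,axle,urn,grate,flask]
Tick 6: prefer B, take rod from B; A=[nail] B=[-] C=[apple,axle,urn,grate,flask,rod]
Tick 7: prefer A, take nail from A; A=[-] B=[-] C=[apple,axle,urn,grate,flask,rod,nail]

Answer: 7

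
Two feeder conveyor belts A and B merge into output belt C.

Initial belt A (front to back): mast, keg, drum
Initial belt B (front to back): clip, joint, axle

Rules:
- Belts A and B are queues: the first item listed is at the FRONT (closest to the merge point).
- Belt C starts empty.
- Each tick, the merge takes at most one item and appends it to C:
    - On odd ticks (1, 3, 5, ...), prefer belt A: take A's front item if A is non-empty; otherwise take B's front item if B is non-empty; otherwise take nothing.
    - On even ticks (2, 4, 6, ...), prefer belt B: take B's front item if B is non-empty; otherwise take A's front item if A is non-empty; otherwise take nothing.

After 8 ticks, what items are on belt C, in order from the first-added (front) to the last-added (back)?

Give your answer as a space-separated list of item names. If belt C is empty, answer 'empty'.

Answer: mast clip keg joint drum axle

Derivation:
Tick 1: prefer A, take mast from A; A=[keg,drum] B=[clip,joint,axle] C=[mast]
Tick 2: prefer B, take clip from B; A=[keg,drum] B=[joint,axle] C=[mast,clip]
Tick 3: prefer A, take keg from A; A=[drum] B=[joint,axle] C=[mast,clip,keg]
Tick 4: prefer B, take joint from B; A=[drum] B=[axle] C=[mast,clip,keg,joint]
Tick 5: prefer A, take drum from A; A=[-] B=[axle] C=[mast,clip,keg,joint,drum]
Tick 6: prefer B, take axle from B; A=[-] B=[-] C=[mast,clip,keg,joint,drum,axle]
Tick 7: prefer A, both empty, nothing taken; A=[-] B=[-] C=[mast,clip,keg,joint,drum,axle]
Tick 8: prefer B, both empty, nothing taken; A=[-] B=[-] C=[mast,clip,keg,joint,drum,axle]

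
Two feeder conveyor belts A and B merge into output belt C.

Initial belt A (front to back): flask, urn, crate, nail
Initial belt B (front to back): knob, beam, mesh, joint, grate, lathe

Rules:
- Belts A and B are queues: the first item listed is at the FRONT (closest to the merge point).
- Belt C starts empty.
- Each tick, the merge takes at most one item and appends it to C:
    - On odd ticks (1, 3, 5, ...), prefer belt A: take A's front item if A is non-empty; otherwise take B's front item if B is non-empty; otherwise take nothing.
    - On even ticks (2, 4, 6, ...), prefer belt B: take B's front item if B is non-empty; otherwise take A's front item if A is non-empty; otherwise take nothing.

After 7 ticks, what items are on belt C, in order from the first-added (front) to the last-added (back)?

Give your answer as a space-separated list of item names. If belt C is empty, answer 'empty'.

Tick 1: prefer A, take flask from A; A=[urn,crate,nail] B=[knob,beam,mesh,joint,grate,lathe] C=[flask]
Tick 2: prefer B, take knob from B; A=[urn,crate,nail] B=[beam,mesh,joint,grate,lathe] C=[flask,knob]
Tick 3: prefer A, take urn from A; A=[crate,nail] B=[beam,mesh,joint,grate,lathe] C=[flask,knob,urn]
Tick 4: prefer B, take beam from B; A=[crate,nail] B=[mesh,joint,grate,lathe] C=[flask,knob,urn,beam]
Tick 5: prefer A, take crate from A; A=[nail] B=[mesh,joint,grate,lathe] C=[flask,knob,urn,beam,crate]
Tick 6: prefer B, take mesh from B; A=[nail] B=[joint,grate,lathe] C=[flask,knob,urn,beam,crate,mesh]
Tick 7: prefer A, take nail from A; A=[-] B=[joint,grate,lathe] C=[flask,knob,urn,beam,crate,mesh,nail]

Answer: flask knob urn beam crate mesh nail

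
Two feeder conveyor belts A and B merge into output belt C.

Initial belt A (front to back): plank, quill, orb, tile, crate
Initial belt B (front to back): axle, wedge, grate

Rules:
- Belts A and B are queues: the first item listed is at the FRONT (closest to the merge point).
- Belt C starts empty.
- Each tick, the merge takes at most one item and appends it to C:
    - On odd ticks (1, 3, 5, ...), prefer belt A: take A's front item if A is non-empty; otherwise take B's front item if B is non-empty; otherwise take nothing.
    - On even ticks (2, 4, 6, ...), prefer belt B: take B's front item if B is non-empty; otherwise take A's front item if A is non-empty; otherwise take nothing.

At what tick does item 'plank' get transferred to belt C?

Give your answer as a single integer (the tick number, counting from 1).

Tick 1: prefer A, take plank from A; A=[quill,orb,tile,crate] B=[axle,wedge,grate] C=[plank]

Answer: 1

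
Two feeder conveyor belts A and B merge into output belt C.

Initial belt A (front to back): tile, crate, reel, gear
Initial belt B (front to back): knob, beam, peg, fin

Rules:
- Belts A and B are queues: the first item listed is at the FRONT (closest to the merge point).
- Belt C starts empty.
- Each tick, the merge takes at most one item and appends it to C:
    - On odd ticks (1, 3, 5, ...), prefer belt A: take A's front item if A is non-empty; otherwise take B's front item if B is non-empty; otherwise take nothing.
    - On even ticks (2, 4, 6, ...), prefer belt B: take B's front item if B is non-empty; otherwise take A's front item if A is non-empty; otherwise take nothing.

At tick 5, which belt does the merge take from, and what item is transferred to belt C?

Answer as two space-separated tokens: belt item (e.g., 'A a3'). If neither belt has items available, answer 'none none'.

Tick 1: prefer A, take tile from A; A=[crate,reel,gear] B=[knob,beam,peg,fin] C=[tile]
Tick 2: prefer B, take knob from B; A=[crate,reel,gear] B=[beam,peg,fin] C=[tile,knob]
Tick 3: prefer A, take crate from A; A=[reel,gear] B=[beam,peg,fin] C=[tile,knob,crate]
Tick 4: prefer B, take beam from B; A=[reel,gear] B=[peg,fin] C=[tile,knob,crate,beam]
Tick 5: prefer A, take reel from A; A=[gear] B=[peg,fin] C=[tile,knob,crate,beam,reel]

Answer: A reel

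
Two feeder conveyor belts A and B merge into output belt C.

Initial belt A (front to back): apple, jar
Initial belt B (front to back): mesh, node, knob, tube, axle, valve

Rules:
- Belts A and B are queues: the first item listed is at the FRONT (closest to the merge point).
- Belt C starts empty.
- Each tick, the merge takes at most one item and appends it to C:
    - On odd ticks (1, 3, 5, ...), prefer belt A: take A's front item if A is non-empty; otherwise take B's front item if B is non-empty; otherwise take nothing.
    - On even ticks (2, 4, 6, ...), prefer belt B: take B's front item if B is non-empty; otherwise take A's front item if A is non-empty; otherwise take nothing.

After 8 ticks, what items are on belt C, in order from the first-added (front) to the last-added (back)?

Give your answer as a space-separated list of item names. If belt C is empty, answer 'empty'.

Tick 1: prefer A, take apple from A; A=[jar] B=[mesh,node,knob,tube,axle,valve] C=[apple]
Tick 2: prefer B, take mesh from B; A=[jar] B=[node,knob,tube,axle,valve] C=[apple,mesh]
Tick 3: prefer A, take jar from A; A=[-] B=[node,knob,tube,axle,valve] C=[apple,mesh,jar]
Tick 4: prefer B, take node from B; A=[-] B=[knob,tube,axle,valve] C=[apple,mesh,jar,node]
Tick 5: prefer A, take knob from B; A=[-] B=[tube,axle,valve] C=[apple,mesh,jar,node,knob]
Tick 6: prefer B, take tube from B; A=[-] B=[axle,valve] C=[apple,mesh,jar,node,knob,tube]
Tick 7: prefer A, take axle from B; A=[-] B=[valve] C=[apple,mesh,jar,node,knob,tube,axle]
Tick 8: prefer B, take valve from B; A=[-] B=[-] C=[apple,mesh,jar,node,knob,tube,axle,valve]

Answer: apple mesh jar node knob tube axle valve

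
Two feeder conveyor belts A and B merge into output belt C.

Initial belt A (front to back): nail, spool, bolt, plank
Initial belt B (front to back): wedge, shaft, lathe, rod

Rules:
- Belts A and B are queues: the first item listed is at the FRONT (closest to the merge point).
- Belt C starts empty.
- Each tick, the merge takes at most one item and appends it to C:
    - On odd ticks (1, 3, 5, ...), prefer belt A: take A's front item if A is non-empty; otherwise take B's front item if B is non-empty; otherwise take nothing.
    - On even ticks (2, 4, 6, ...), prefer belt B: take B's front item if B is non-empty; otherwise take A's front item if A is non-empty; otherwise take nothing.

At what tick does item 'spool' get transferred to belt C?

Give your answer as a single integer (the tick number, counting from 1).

Tick 1: prefer A, take nail from A; A=[spool,bolt,plank] B=[wedge,shaft,lathe,rod] C=[nail]
Tick 2: prefer B, take wedge from B; A=[spool,bolt,plank] B=[shaft,lathe,rod] C=[nail,wedge]
Tick 3: prefer A, take spool from A; A=[bolt,plank] B=[shaft,lathe,rod] C=[nail,wedge,spool]

Answer: 3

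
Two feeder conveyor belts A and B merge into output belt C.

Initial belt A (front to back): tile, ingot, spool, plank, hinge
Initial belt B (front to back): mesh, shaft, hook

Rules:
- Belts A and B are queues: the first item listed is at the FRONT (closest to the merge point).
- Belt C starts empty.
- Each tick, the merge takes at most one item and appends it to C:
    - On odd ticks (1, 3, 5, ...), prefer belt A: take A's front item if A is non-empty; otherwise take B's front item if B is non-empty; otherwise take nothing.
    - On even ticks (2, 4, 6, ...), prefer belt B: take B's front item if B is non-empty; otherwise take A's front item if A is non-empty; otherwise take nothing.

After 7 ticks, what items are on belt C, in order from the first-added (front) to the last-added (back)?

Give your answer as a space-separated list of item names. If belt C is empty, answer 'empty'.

Answer: tile mesh ingot shaft spool hook plank

Derivation:
Tick 1: prefer A, take tile from A; A=[ingot,spool,plank,hinge] B=[mesh,shaft,hook] C=[tile]
Tick 2: prefer B, take mesh from B; A=[ingot,spool,plank,hinge] B=[shaft,hook] C=[tile,mesh]
Tick 3: prefer A, take ingot from A; A=[spool,plank,hinge] B=[shaft,hook] C=[tile,mesh,ingot]
Tick 4: prefer B, take shaft from B; A=[spool,plank,hinge] B=[hook] C=[tile,mesh,ingot,shaft]
Tick 5: prefer A, take spool from A; A=[plank,hinge] B=[hook] C=[tile,mesh,ingot,shaft,spool]
Tick 6: prefer B, take hook from B; A=[plank,hinge] B=[-] C=[tile,mesh,ingot,shaft,spool,hook]
Tick 7: prefer A, take plank from A; A=[hinge] B=[-] C=[tile,mesh,ingot,shaft,spool,hook,plank]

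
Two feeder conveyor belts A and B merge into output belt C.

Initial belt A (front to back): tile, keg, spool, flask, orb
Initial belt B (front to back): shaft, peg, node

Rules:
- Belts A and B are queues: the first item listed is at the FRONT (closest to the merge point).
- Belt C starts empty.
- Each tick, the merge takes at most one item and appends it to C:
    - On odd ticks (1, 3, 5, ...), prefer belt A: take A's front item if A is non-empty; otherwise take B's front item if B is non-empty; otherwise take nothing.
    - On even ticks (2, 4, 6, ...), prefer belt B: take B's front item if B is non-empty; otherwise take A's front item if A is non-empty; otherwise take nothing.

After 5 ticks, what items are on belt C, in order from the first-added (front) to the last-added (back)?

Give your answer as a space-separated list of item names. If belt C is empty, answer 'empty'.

Tick 1: prefer A, take tile from A; A=[keg,spool,flask,orb] B=[shaft,peg,node] C=[tile]
Tick 2: prefer B, take shaft from B; A=[keg,spool,flask,orb] B=[peg,node] C=[tile,shaft]
Tick 3: prefer A, take keg from A; A=[spool,flask,orb] B=[peg,node] C=[tile,shaft,keg]
Tick 4: prefer B, take peg from B; A=[spool,flask,orb] B=[node] C=[tile,shaft,keg,peg]
Tick 5: prefer A, take spool from A; A=[flask,orb] B=[node] C=[tile,shaft,keg,peg,spool]

Answer: tile shaft keg peg spool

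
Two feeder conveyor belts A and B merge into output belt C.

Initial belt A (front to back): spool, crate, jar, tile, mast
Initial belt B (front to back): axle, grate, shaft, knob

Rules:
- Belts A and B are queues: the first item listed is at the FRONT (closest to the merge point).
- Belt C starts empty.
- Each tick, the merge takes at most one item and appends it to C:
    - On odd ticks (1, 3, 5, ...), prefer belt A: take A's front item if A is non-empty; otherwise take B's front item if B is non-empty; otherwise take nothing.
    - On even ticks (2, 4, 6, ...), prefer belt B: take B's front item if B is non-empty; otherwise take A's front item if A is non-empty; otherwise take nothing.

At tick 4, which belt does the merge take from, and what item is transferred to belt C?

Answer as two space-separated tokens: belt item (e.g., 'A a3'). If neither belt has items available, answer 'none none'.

Answer: B grate

Derivation:
Tick 1: prefer A, take spool from A; A=[crate,jar,tile,mast] B=[axle,grate,shaft,knob] C=[spool]
Tick 2: prefer B, take axle from B; A=[crate,jar,tile,mast] B=[grate,shaft,knob] C=[spool,axle]
Tick 3: prefer A, take crate from A; A=[jar,tile,mast] B=[grate,shaft,knob] C=[spool,axle,crate]
Tick 4: prefer B, take grate from B; A=[jar,tile,mast] B=[shaft,knob] C=[spool,axle,crate,grate]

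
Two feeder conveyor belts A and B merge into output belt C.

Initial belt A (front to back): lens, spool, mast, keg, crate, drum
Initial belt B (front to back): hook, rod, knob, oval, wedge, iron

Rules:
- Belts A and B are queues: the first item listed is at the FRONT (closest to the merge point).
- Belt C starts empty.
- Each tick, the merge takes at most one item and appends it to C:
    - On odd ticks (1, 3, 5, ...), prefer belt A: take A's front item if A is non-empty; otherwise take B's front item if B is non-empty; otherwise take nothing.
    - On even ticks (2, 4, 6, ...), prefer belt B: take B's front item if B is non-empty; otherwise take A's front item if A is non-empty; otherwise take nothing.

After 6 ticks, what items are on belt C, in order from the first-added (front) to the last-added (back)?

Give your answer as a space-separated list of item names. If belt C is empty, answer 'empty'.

Tick 1: prefer A, take lens from A; A=[spool,mast,keg,crate,drum] B=[hook,rod,knob,oval,wedge,iron] C=[lens]
Tick 2: prefer B, take hook from B; A=[spool,mast,keg,crate,drum] B=[rod,knob,oval,wedge,iron] C=[lens,hook]
Tick 3: prefer A, take spool from A; A=[mast,keg,crate,drum] B=[rod,knob,oval,wedge,iron] C=[lens,hook,spool]
Tick 4: prefer B, take rod from B; A=[mast,keg,crate,drum] B=[knob,oval,wedge,iron] C=[lens,hook,spool,rod]
Tick 5: prefer A, take mast from A; A=[keg,crate,drum] B=[knob,oval,wedge,iron] C=[lens,hook,spool,rod,mast]
Tick 6: prefer B, take knob from B; A=[keg,crate,drum] B=[oval,wedge,iron] C=[lens,hook,spool,rod,mast,knob]

Answer: lens hook spool rod mast knob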